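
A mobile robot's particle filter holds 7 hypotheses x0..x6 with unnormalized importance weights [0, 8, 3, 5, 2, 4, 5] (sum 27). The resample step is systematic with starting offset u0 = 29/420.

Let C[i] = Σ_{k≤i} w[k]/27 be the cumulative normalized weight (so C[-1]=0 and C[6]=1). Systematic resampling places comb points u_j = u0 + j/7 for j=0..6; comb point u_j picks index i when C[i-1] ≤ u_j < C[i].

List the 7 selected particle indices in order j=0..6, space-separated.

C = [0, 8/27, 11/27, 16/27, 2/3, 22/27, 1]
j=0: u_0=29/420 ∈ [0, 8/27) → index 1
j=1: u_1=89/420 ∈ [0, 8/27) → index 1
j=2: u_2=149/420 ∈ [8/27, 11/27) → index 2
j=3: u_3=209/420 ∈ [11/27, 16/27) → index 3
j=4: u_4=269/420 ∈ [16/27, 2/3) → index 4
j=5: u_5=47/60 ∈ [2/3, 22/27) → index 5
j=6: u_6=389/420 ∈ [22/27, 1) → index 6

1 1 2 3 4 5 6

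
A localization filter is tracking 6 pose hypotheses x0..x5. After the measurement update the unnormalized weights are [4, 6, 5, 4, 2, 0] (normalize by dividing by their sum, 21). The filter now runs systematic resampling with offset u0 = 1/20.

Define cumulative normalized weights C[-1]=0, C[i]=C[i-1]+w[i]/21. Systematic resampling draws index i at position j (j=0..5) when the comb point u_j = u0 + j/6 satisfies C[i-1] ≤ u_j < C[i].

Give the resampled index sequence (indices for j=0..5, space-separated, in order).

C = [4/21, 10/21, 5/7, 19/21, 1, 1]
j=0: u_0=1/20 ∈ [0, 4/21) → index 0
j=1: u_1=13/60 ∈ [4/21, 10/21) → index 1
j=2: u_2=23/60 ∈ [4/21, 10/21) → index 1
j=3: u_3=11/20 ∈ [10/21, 5/7) → index 2
j=4: u_4=43/60 ∈ [5/7, 19/21) → index 3
j=5: u_5=53/60 ∈ [5/7, 19/21) → index 3

0 1 1 2 3 3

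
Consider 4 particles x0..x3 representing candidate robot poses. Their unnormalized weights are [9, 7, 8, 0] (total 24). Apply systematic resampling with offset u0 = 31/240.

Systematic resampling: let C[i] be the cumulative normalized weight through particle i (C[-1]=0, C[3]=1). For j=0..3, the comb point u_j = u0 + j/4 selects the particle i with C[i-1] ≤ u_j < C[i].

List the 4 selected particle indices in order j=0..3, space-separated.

C = [3/8, 2/3, 1, 1]
j=0: u_0=31/240 ∈ [0, 3/8) → index 0
j=1: u_1=91/240 ∈ [3/8, 2/3) → index 1
j=2: u_2=151/240 ∈ [3/8, 2/3) → index 1
j=3: u_3=211/240 ∈ [2/3, 1) → index 2

0 1 1 2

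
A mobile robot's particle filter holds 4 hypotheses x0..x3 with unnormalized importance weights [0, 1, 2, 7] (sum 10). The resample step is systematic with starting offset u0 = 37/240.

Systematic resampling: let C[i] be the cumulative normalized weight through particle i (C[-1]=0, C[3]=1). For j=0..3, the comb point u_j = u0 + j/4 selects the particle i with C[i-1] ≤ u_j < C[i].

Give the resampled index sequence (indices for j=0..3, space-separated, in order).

C = [0, 1/10, 3/10, 1]
j=0: u_0=37/240 ∈ [1/10, 3/10) → index 2
j=1: u_1=97/240 ∈ [3/10, 1) → index 3
j=2: u_2=157/240 ∈ [3/10, 1) → index 3
j=3: u_3=217/240 ∈ [3/10, 1) → index 3

2 3 3 3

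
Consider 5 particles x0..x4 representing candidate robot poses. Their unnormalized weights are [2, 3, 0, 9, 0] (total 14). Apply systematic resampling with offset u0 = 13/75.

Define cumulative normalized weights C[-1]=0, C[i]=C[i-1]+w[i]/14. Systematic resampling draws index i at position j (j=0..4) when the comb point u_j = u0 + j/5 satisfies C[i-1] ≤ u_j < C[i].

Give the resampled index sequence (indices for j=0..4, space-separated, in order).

1 3 3 3 3

C = [1/7, 5/14, 5/14, 1, 1]
j=0: u_0=13/75 ∈ [1/7, 5/14) → index 1
j=1: u_1=28/75 ∈ [5/14, 1) → index 3
j=2: u_2=43/75 ∈ [5/14, 1) → index 3
j=3: u_3=58/75 ∈ [5/14, 1) → index 3
j=4: u_4=73/75 ∈ [5/14, 1) → index 3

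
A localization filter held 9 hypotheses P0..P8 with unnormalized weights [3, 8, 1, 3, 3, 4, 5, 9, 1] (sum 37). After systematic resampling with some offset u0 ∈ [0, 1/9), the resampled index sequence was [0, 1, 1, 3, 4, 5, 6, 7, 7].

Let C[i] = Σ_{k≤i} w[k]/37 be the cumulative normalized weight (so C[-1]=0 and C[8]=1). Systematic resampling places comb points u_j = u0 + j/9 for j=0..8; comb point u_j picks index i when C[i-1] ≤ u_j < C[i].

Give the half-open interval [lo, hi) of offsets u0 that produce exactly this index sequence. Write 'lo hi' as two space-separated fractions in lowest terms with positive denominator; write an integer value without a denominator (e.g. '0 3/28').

0 13/333

C = [3/37, 11/37, 12/37, 15/37, 18/37, 22/37, 27/37, 36/37, 1]
j=0 picked index 0: u0 ∈ [0, 3/37)
j=1 picked index 1: u0 ∈ [-10/333, 62/333)
j=2 picked index 1: u0 ∈ [-47/333, 25/333)
j=3 picked index 3: u0 ∈ [-1/111, 8/111)
j=4 picked index 4: u0 ∈ [-13/333, 14/333)
j=5 picked index 5: u0 ∈ [-23/333, 13/333)
j=6 picked index 6: u0 ∈ [-8/111, 7/111)
j=7 picked index 7: u0 ∈ [-16/333, 65/333)
j=8 picked index 7: u0 ∈ [-53/333, 28/333)
intersection: [0, 13/333)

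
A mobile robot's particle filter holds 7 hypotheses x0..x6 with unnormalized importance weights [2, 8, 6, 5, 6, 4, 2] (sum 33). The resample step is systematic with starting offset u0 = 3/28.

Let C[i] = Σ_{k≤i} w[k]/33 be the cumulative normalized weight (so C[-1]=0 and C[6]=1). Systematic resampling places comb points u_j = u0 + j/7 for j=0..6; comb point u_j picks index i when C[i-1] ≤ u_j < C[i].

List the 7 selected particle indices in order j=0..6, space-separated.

C = [2/33, 10/33, 16/33, 7/11, 9/11, 31/33, 1]
j=0: u_0=3/28 ∈ [2/33, 10/33) → index 1
j=1: u_1=1/4 ∈ [2/33, 10/33) → index 1
j=2: u_2=11/28 ∈ [10/33, 16/33) → index 2
j=3: u_3=15/28 ∈ [16/33, 7/11) → index 3
j=4: u_4=19/28 ∈ [7/11, 9/11) → index 4
j=5: u_5=23/28 ∈ [9/11, 31/33) → index 5
j=6: u_6=27/28 ∈ [31/33, 1) → index 6

1 1 2 3 4 5 6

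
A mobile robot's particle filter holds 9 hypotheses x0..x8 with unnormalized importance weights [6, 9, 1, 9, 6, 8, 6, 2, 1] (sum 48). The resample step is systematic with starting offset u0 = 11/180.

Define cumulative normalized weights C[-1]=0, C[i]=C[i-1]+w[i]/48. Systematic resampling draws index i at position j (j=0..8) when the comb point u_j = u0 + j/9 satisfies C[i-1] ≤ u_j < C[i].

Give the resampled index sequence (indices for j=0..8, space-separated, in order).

0 1 1 3 3 4 5 6 7

C = [1/8, 5/16, 1/3, 25/48, 31/48, 13/16, 15/16, 47/48, 1]
j=0: u_0=11/180 ∈ [0, 1/8) → index 0
j=1: u_1=31/180 ∈ [1/8, 5/16) → index 1
j=2: u_2=17/60 ∈ [1/8, 5/16) → index 1
j=3: u_3=71/180 ∈ [1/3, 25/48) → index 3
j=4: u_4=91/180 ∈ [1/3, 25/48) → index 3
j=5: u_5=37/60 ∈ [25/48, 31/48) → index 4
j=6: u_6=131/180 ∈ [31/48, 13/16) → index 5
j=7: u_7=151/180 ∈ [13/16, 15/16) → index 6
j=8: u_8=19/20 ∈ [15/16, 47/48) → index 7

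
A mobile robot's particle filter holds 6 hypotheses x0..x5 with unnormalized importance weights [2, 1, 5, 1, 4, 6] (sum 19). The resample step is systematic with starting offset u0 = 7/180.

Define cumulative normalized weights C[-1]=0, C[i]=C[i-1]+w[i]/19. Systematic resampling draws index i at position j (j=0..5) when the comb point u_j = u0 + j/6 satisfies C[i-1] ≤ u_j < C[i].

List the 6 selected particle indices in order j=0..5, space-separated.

0 2 2 4 5 5

C = [2/19, 3/19, 8/19, 9/19, 13/19, 1]
j=0: u_0=7/180 ∈ [0, 2/19) → index 0
j=1: u_1=37/180 ∈ [3/19, 8/19) → index 2
j=2: u_2=67/180 ∈ [3/19, 8/19) → index 2
j=3: u_3=97/180 ∈ [9/19, 13/19) → index 4
j=4: u_4=127/180 ∈ [13/19, 1) → index 5
j=5: u_5=157/180 ∈ [13/19, 1) → index 5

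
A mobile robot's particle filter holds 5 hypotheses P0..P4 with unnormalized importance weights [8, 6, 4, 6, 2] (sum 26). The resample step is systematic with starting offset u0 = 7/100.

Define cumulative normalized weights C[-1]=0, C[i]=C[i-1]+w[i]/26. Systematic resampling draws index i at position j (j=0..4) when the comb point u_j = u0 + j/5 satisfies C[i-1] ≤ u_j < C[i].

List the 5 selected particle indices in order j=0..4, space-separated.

C = [4/13, 7/13, 9/13, 12/13, 1]
j=0: u_0=7/100 ∈ [0, 4/13) → index 0
j=1: u_1=27/100 ∈ [0, 4/13) → index 0
j=2: u_2=47/100 ∈ [4/13, 7/13) → index 1
j=3: u_3=67/100 ∈ [7/13, 9/13) → index 2
j=4: u_4=87/100 ∈ [9/13, 12/13) → index 3

0 0 1 2 3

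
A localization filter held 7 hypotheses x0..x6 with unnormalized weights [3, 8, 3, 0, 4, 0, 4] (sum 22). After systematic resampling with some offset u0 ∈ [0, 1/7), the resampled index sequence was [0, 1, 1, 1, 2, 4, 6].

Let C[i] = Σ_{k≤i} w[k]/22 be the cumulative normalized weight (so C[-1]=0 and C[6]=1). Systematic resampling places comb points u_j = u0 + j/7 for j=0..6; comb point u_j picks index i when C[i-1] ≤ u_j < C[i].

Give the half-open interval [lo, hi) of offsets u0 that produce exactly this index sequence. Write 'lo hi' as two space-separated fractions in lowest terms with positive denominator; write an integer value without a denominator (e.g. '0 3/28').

C = [3/22, 1/2, 7/11, 7/11, 9/11, 9/11, 1]
j=0 picked index 0: u0 ∈ [0, 3/22)
j=1 picked index 1: u0 ∈ [-1/154, 5/14)
j=2 picked index 1: u0 ∈ [-23/154, 3/14)
j=3 picked index 1: u0 ∈ [-45/154, 1/14)
j=4 picked index 2: u0 ∈ [-1/14, 5/77)
j=5 picked index 4: u0 ∈ [-6/77, 8/77)
j=6 picked index 6: u0 ∈ [-3/77, 1/7)
intersection: [0, 5/77)

0 5/77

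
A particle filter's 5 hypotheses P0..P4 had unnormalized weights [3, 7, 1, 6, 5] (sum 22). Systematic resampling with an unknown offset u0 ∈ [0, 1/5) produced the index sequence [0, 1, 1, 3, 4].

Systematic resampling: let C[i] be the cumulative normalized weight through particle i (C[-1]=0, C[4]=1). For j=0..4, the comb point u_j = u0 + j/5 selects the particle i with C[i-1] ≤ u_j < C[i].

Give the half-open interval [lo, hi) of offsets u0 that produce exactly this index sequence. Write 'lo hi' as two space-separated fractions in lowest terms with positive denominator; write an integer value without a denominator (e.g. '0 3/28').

0 3/55

C = [3/22, 5/11, 1/2, 17/22, 1]
j=0 picked index 0: u0 ∈ [0, 3/22)
j=1 picked index 1: u0 ∈ [-7/110, 14/55)
j=2 picked index 1: u0 ∈ [-29/110, 3/55)
j=3 picked index 3: u0 ∈ [-1/10, 19/110)
j=4 picked index 4: u0 ∈ [-3/110, 1/5)
intersection: [0, 3/55)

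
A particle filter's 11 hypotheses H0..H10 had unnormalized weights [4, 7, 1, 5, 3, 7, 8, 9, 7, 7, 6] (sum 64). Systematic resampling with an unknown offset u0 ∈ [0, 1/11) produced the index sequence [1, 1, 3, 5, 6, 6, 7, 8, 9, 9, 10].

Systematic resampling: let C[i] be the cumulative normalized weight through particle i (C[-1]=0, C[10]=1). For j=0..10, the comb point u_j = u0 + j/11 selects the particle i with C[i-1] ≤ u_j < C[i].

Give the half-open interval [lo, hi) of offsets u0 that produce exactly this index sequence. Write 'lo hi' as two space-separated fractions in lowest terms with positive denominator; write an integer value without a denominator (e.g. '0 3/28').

49/704 57/704

C = [1/16, 11/64, 3/16, 17/64, 5/16, 27/64, 35/64, 11/16, 51/64, 29/32, 1]
j=0 picked index 1: u0 ∈ [1/16, 11/64)
j=1 picked index 1: u0 ∈ [-5/176, 57/704)
j=2 picked index 3: u0 ∈ [1/176, 59/704)
j=3 picked index 5: u0 ∈ [7/176, 105/704)
j=4 picked index 6: u0 ∈ [41/704, 129/704)
j=5 picked index 6: u0 ∈ [-23/704, 65/704)
j=6 picked index 7: u0 ∈ [1/704, 25/176)
j=7 picked index 8: u0 ∈ [9/176, 113/704)
j=8 picked index 9: u0 ∈ [49/704, 63/352)
j=9 picked index 9: u0 ∈ [-15/704, 31/352)
j=10 picked index 10: u0 ∈ [-1/352, 1/11)
intersection: [49/704, 57/704)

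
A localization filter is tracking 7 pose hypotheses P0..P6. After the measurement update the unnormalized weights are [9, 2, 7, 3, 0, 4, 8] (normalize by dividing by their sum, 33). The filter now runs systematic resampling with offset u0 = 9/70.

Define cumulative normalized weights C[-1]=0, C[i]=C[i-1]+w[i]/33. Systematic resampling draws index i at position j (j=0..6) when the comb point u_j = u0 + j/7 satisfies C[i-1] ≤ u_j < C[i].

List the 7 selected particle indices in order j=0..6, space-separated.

0 0 2 3 5 6 6

C = [3/11, 1/3, 6/11, 7/11, 7/11, 25/33, 1]
j=0: u_0=9/70 ∈ [0, 3/11) → index 0
j=1: u_1=19/70 ∈ [0, 3/11) → index 0
j=2: u_2=29/70 ∈ [1/3, 6/11) → index 2
j=3: u_3=39/70 ∈ [6/11, 7/11) → index 3
j=4: u_4=7/10 ∈ [7/11, 25/33) → index 5
j=5: u_5=59/70 ∈ [25/33, 1) → index 6
j=6: u_6=69/70 ∈ [25/33, 1) → index 6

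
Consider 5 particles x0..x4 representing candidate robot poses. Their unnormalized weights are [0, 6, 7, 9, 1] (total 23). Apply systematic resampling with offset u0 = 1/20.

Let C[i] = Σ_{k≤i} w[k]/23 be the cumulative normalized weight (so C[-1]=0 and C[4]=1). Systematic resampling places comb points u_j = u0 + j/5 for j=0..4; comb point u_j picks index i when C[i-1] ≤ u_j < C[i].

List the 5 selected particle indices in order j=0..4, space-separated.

1 1 2 3 3

C = [0, 6/23, 13/23, 22/23, 1]
j=0: u_0=1/20 ∈ [0, 6/23) → index 1
j=1: u_1=1/4 ∈ [0, 6/23) → index 1
j=2: u_2=9/20 ∈ [6/23, 13/23) → index 2
j=3: u_3=13/20 ∈ [13/23, 22/23) → index 3
j=4: u_4=17/20 ∈ [13/23, 22/23) → index 3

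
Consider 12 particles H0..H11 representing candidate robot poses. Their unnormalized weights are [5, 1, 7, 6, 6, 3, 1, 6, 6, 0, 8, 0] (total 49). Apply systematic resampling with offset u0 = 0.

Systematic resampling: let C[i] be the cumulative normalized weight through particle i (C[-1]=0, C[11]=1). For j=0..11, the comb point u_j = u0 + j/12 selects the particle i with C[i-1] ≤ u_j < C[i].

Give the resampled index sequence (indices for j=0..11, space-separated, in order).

C = [5/49, 6/49, 13/49, 19/49, 25/49, 4/7, 29/49, 5/7, 41/49, 41/49, 1, 1]
j=0: u_0=0 ∈ [0, 5/49) → index 0
j=1: u_1=1/12 ∈ [0, 5/49) → index 0
j=2: u_2=1/6 ∈ [6/49, 13/49) → index 2
j=3: u_3=1/4 ∈ [6/49, 13/49) → index 2
j=4: u_4=1/3 ∈ [13/49, 19/49) → index 3
j=5: u_5=5/12 ∈ [19/49, 25/49) → index 4
j=6: u_6=1/2 ∈ [19/49, 25/49) → index 4
j=7: u_7=7/12 ∈ [4/7, 29/49) → index 6
j=8: u_8=2/3 ∈ [29/49, 5/7) → index 7
j=9: u_9=3/4 ∈ [5/7, 41/49) → index 8
j=10: u_10=5/6 ∈ [5/7, 41/49) → index 8
j=11: u_11=11/12 ∈ [41/49, 1) → index 10

0 0 2 2 3 4 4 6 7 8 8 10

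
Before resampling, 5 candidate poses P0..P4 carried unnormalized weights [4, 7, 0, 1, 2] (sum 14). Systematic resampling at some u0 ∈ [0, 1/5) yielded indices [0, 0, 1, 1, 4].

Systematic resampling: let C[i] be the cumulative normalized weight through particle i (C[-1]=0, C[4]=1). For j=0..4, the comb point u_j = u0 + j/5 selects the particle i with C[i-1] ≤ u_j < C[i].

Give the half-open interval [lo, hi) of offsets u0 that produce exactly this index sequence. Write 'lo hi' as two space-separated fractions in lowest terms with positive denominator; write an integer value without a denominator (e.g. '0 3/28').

2/35 3/35

C = [2/7, 11/14, 11/14, 6/7, 1]
j=0 picked index 0: u0 ∈ [0, 2/7)
j=1 picked index 0: u0 ∈ [-1/5, 3/35)
j=2 picked index 1: u0 ∈ [-4/35, 27/70)
j=3 picked index 1: u0 ∈ [-11/35, 13/70)
j=4 picked index 4: u0 ∈ [2/35, 1/5)
intersection: [2/35, 3/35)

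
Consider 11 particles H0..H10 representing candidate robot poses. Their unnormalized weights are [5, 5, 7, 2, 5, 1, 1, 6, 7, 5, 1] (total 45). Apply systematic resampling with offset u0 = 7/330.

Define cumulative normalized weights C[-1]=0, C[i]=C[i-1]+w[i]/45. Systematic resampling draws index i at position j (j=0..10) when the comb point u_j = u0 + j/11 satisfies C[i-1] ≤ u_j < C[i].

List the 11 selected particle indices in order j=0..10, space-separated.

0 1 1 2 3 4 6 7 8 8 9

C = [1/9, 2/9, 17/45, 19/45, 8/15, 5/9, 26/45, 32/45, 13/15, 44/45, 1]
j=0: u_0=7/330 ∈ [0, 1/9) → index 0
j=1: u_1=37/330 ∈ [1/9, 2/9) → index 1
j=2: u_2=67/330 ∈ [1/9, 2/9) → index 1
j=3: u_3=97/330 ∈ [2/9, 17/45) → index 2
j=4: u_4=127/330 ∈ [17/45, 19/45) → index 3
j=5: u_5=157/330 ∈ [19/45, 8/15) → index 4
j=6: u_6=17/30 ∈ [5/9, 26/45) → index 6
j=7: u_7=217/330 ∈ [26/45, 32/45) → index 7
j=8: u_8=247/330 ∈ [32/45, 13/15) → index 8
j=9: u_9=277/330 ∈ [32/45, 13/15) → index 8
j=10: u_10=307/330 ∈ [13/15, 44/45) → index 9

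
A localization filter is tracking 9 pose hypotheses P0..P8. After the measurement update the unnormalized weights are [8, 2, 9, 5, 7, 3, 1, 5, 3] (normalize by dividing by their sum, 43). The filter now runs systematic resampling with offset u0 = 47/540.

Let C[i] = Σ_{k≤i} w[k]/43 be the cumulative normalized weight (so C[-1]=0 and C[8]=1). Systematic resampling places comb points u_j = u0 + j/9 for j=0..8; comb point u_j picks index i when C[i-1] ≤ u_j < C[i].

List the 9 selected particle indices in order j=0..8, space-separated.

0 1 2 2 3 4 5 7 8

C = [8/43, 10/43, 19/43, 24/43, 31/43, 34/43, 35/43, 40/43, 1]
j=0: u_0=47/540 ∈ [0, 8/43) → index 0
j=1: u_1=107/540 ∈ [8/43, 10/43) → index 1
j=2: u_2=167/540 ∈ [10/43, 19/43) → index 2
j=3: u_3=227/540 ∈ [10/43, 19/43) → index 2
j=4: u_4=287/540 ∈ [19/43, 24/43) → index 3
j=5: u_5=347/540 ∈ [24/43, 31/43) → index 4
j=6: u_6=407/540 ∈ [31/43, 34/43) → index 5
j=7: u_7=467/540 ∈ [35/43, 40/43) → index 7
j=8: u_8=527/540 ∈ [40/43, 1) → index 8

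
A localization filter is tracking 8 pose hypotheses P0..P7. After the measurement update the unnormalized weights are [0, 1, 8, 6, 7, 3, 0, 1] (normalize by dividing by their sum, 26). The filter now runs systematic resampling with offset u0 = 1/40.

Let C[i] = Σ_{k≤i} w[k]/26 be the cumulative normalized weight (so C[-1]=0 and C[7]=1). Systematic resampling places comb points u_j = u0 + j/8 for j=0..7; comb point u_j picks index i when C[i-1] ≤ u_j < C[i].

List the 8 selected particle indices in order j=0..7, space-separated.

1 2 2 3 3 4 4 5

C = [0, 1/26, 9/26, 15/26, 11/13, 25/26, 25/26, 1]
j=0: u_0=1/40 ∈ [0, 1/26) → index 1
j=1: u_1=3/20 ∈ [1/26, 9/26) → index 2
j=2: u_2=11/40 ∈ [1/26, 9/26) → index 2
j=3: u_3=2/5 ∈ [9/26, 15/26) → index 3
j=4: u_4=21/40 ∈ [9/26, 15/26) → index 3
j=5: u_5=13/20 ∈ [15/26, 11/13) → index 4
j=6: u_6=31/40 ∈ [15/26, 11/13) → index 4
j=7: u_7=9/10 ∈ [11/13, 25/26) → index 5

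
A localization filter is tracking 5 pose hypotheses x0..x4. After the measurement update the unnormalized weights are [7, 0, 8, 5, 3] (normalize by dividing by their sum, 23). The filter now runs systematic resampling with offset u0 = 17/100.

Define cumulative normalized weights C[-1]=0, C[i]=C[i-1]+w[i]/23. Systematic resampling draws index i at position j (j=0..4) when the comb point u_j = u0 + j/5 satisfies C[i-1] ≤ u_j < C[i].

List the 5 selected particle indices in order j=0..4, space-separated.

0 2 2 3 4

C = [7/23, 7/23, 15/23, 20/23, 1]
j=0: u_0=17/100 ∈ [0, 7/23) → index 0
j=1: u_1=37/100 ∈ [7/23, 15/23) → index 2
j=2: u_2=57/100 ∈ [7/23, 15/23) → index 2
j=3: u_3=77/100 ∈ [15/23, 20/23) → index 3
j=4: u_4=97/100 ∈ [20/23, 1) → index 4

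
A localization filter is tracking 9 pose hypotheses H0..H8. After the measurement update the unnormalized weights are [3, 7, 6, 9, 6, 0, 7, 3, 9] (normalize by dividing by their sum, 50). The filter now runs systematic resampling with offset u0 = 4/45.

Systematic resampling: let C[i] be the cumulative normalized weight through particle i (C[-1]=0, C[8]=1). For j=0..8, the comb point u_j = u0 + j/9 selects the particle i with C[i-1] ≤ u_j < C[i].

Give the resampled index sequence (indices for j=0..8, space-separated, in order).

C = [3/50, 1/5, 8/25, 1/2, 31/50, 31/50, 19/25, 41/50, 1]
j=0: u_0=4/45 ∈ [3/50, 1/5) → index 1
j=1: u_1=1/5 ∈ [1/5, 8/25) → index 2
j=2: u_2=14/45 ∈ [1/5, 8/25) → index 2
j=3: u_3=19/45 ∈ [8/25, 1/2) → index 3
j=4: u_4=8/15 ∈ [1/2, 31/50) → index 4
j=5: u_5=29/45 ∈ [31/50, 19/25) → index 6
j=6: u_6=34/45 ∈ [31/50, 19/25) → index 6
j=7: u_7=13/15 ∈ [41/50, 1) → index 8
j=8: u_8=44/45 ∈ [41/50, 1) → index 8

1 2 2 3 4 6 6 8 8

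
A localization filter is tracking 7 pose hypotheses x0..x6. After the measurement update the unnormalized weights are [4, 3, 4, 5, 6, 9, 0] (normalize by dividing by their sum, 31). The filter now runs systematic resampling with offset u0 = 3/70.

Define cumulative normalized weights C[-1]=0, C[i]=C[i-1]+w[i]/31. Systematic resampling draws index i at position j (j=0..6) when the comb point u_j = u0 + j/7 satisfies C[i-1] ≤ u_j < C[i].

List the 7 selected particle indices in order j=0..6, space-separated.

0 1 2 3 4 5 5

C = [4/31, 7/31, 11/31, 16/31, 22/31, 1, 1]
j=0: u_0=3/70 ∈ [0, 4/31) → index 0
j=1: u_1=13/70 ∈ [4/31, 7/31) → index 1
j=2: u_2=23/70 ∈ [7/31, 11/31) → index 2
j=3: u_3=33/70 ∈ [11/31, 16/31) → index 3
j=4: u_4=43/70 ∈ [16/31, 22/31) → index 4
j=5: u_5=53/70 ∈ [22/31, 1) → index 5
j=6: u_6=9/10 ∈ [22/31, 1) → index 5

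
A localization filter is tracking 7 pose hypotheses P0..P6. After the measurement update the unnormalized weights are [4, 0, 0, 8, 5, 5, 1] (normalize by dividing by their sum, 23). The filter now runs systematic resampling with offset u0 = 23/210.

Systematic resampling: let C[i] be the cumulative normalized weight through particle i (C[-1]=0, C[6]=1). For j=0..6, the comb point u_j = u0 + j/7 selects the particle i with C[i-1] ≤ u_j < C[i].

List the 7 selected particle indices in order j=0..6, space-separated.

0 3 3 4 4 5 6

C = [4/23, 4/23, 4/23, 12/23, 17/23, 22/23, 1]
j=0: u_0=23/210 ∈ [0, 4/23) → index 0
j=1: u_1=53/210 ∈ [4/23, 12/23) → index 3
j=2: u_2=83/210 ∈ [4/23, 12/23) → index 3
j=3: u_3=113/210 ∈ [12/23, 17/23) → index 4
j=4: u_4=143/210 ∈ [12/23, 17/23) → index 4
j=5: u_5=173/210 ∈ [17/23, 22/23) → index 5
j=6: u_6=29/30 ∈ [22/23, 1) → index 6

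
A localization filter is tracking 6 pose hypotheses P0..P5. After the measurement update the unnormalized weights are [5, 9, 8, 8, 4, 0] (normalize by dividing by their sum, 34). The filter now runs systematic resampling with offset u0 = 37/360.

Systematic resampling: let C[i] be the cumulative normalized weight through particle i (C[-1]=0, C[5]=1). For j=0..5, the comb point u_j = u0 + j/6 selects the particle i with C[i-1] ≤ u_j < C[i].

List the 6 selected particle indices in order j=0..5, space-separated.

C = [5/34, 7/17, 11/17, 15/17, 1, 1]
j=0: u_0=37/360 ∈ [0, 5/34) → index 0
j=1: u_1=97/360 ∈ [5/34, 7/17) → index 1
j=2: u_2=157/360 ∈ [7/17, 11/17) → index 2
j=3: u_3=217/360 ∈ [7/17, 11/17) → index 2
j=4: u_4=277/360 ∈ [11/17, 15/17) → index 3
j=5: u_5=337/360 ∈ [15/17, 1) → index 4

0 1 2 2 3 4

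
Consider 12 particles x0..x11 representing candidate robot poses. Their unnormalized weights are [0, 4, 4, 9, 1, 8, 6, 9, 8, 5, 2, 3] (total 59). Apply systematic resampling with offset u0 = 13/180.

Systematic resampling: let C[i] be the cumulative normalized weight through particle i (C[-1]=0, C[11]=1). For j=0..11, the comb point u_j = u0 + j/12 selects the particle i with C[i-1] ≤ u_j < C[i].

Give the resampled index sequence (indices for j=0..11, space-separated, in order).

C = [0, 4/59, 8/59, 17/59, 18/59, 26/59, 32/59, 41/59, 49/59, 54/59, 56/59, 1]
j=0: u_0=13/180 ∈ [4/59, 8/59) → index 2
j=1: u_1=7/45 ∈ [8/59, 17/59) → index 3
j=2: u_2=43/180 ∈ [8/59, 17/59) → index 3
j=3: u_3=29/90 ∈ [18/59, 26/59) → index 5
j=4: u_4=73/180 ∈ [18/59, 26/59) → index 5
j=5: u_5=22/45 ∈ [26/59, 32/59) → index 6
j=6: u_6=103/180 ∈ [32/59, 41/59) → index 7
j=7: u_7=59/90 ∈ [32/59, 41/59) → index 7
j=8: u_8=133/180 ∈ [41/59, 49/59) → index 8
j=9: u_9=37/45 ∈ [41/59, 49/59) → index 8
j=10: u_10=163/180 ∈ [49/59, 54/59) → index 9
j=11: u_11=89/90 ∈ [56/59, 1) → index 11

2 3 3 5 5 6 7 7 8 8 9 11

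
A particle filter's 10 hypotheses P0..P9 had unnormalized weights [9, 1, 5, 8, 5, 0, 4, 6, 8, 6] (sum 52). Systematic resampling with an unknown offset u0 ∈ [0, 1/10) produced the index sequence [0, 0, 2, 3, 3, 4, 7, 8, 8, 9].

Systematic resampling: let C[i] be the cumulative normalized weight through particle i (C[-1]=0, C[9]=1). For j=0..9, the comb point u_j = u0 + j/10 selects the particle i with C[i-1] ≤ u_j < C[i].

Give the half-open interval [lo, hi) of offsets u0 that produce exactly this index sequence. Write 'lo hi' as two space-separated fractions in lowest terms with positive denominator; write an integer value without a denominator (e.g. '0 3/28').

2/65 1/26

C = [9/52, 5/26, 15/52, 23/52, 7/13, 7/13, 8/13, 19/26, 23/26, 1]
j=0 picked index 0: u0 ∈ [0, 9/52)
j=1 picked index 0: u0 ∈ [-1/10, 19/260)
j=2 picked index 2: u0 ∈ [-1/130, 23/260)
j=3 picked index 3: u0 ∈ [-3/260, 37/260)
j=4 picked index 3: u0 ∈ [-29/260, 11/260)
j=5 picked index 4: u0 ∈ [-3/52, 1/26)
j=6 picked index 7: u0 ∈ [1/65, 17/130)
j=7 picked index 8: u0 ∈ [2/65, 12/65)
j=8 picked index 8: u0 ∈ [-9/130, 11/130)
j=9 picked index 9: u0 ∈ [-1/65, 1/10)
intersection: [2/65, 1/26)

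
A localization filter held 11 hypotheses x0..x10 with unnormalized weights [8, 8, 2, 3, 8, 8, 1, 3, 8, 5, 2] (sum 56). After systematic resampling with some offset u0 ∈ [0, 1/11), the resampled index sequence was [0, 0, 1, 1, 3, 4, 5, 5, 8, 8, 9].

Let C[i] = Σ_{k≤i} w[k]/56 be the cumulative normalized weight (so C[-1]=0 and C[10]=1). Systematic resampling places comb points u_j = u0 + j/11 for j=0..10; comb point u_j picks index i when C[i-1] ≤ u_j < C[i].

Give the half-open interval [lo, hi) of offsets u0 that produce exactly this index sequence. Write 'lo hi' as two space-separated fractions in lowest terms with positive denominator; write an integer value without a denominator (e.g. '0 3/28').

C = [1/7, 2/7, 9/28, 3/8, 29/56, 37/56, 19/28, 41/56, 7/8, 27/28, 1]
j=0 picked index 0: u0 ∈ [0, 1/7)
j=1 picked index 0: u0 ∈ [-1/11, 4/77)
j=2 picked index 1: u0 ∈ [-3/77, 8/77)
j=3 picked index 1: u0 ∈ [-10/77, 1/77)
j=4 picked index 3: u0 ∈ [-13/308, 1/88)
j=5 picked index 4: u0 ∈ [-7/88, 39/616)
j=6 picked index 5: u0 ∈ [-17/616, 71/616)
j=7 picked index 5: u0 ∈ [-73/616, 15/616)
j=8 picked index 8: u0 ∈ [3/616, 13/88)
j=9 picked index 8: u0 ∈ [-53/616, 5/88)
j=10 picked index 9: u0 ∈ [-3/88, 17/308)
intersection: [3/616, 1/88)

3/616 1/88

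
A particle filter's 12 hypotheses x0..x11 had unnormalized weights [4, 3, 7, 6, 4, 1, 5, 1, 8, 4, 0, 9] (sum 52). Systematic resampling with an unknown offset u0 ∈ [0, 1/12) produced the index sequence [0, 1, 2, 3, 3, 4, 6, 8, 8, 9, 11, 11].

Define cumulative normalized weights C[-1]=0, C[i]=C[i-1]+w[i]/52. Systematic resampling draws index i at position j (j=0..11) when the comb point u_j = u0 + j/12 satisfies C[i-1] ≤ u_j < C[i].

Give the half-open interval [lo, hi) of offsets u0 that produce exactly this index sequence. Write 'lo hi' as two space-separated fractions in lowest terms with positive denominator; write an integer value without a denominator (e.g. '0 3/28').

1/52 7/156

C = [1/13, 7/52, 7/26, 5/13, 6/13, 25/52, 15/26, 31/52, 3/4, 43/52, 43/52, 1]
j=0 picked index 0: u0 ∈ [0, 1/13)
j=1 picked index 1: u0 ∈ [-1/156, 2/39)
j=2 picked index 2: u0 ∈ [-5/156, 4/39)
j=3 picked index 3: u0 ∈ [1/52, 7/52)
j=4 picked index 3: u0 ∈ [-5/78, 2/39)
j=5 picked index 4: u0 ∈ [-5/156, 7/156)
j=6 picked index 6: u0 ∈ [-1/52, 1/13)
j=7 picked index 8: u0 ∈ [1/78, 1/6)
j=8 picked index 8: u0 ∈ [-11/156, 1/12)
j=9 picked index 9: u0 ∈ [0, 1/13)
j=10 picked index 11: u0 ∈ [-1/156, 1/6)
j=11 picked index 11: u0 ∈ [-7/78, 1/12)
intersection: [1/52, 7/156)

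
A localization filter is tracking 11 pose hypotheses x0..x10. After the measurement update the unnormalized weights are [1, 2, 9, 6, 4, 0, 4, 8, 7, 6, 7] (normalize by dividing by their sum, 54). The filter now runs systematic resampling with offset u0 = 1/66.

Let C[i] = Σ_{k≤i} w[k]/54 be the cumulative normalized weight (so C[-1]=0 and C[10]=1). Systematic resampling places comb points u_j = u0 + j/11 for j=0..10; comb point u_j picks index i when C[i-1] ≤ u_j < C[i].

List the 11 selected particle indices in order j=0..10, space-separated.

C = [1/54, 1/18, 2/9, 1/3, 11/27, 11/27, 13/27, 17/27, 41/54, 47/54, 1]
j=0: u_0=1/66 ∈ [0, 1/54) → index 0
j=1: u_1=7/66 ∈ [1/18, 2/9) → index 2
j=2: u_2=13/66 ∈ [1/18, 2/9) → index 2
j=3: u_3=19/66 ∈ [2/9, 1/3) → index 3
j=4: u_4=25/66 ∈ [1/3, 11/27) → index 4
j=5: u_5=31/66 ∈ [11/27, 13/27) → index 6
j=6: u_6=37/66 ∈ [13/27, 17/27) → index 7
j=7: u_7=43/66 ∈ [17/27, 41/54) → index 8
j=8: u_8=49/66 ∈ [17/27, 41/54) → index 8
j=9: u_9=5/6 ∈ [41/54, 47/54) → index 9
j=10: u_10=61/66 ∈ [47/54, 1) → index 10

0 2 2 3 4 6 7 8 8 9 10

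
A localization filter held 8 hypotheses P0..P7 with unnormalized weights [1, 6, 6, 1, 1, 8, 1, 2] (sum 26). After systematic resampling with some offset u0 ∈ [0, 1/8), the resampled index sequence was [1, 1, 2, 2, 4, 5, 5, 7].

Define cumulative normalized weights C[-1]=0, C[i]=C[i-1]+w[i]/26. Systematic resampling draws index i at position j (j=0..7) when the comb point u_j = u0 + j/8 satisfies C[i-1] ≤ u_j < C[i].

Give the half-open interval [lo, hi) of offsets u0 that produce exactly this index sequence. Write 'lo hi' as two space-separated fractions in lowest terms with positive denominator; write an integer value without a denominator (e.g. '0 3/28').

5/104 1/13

C = [1/26, 7/26, 1/2, 7/13, 15/26, 23/26, 12/13, 1]
j=0 picked index 1: u0 ∈ [1/26, 7/26)
j=1 picked index 1: u0 ∈ [-9/104, 15/104)
j=2 picked index 2: u0 ∈ [1/52, 1/4)
j=3 picked index 2: u0 ∈ [-11/104, 1/8)
j=4 picked index 4: u0 ∈ [1/26, 1/13)
j=5 picked index 5: u0 ∈ [-5/104, 27/104)
j=6 picked index 5: u0 ∈ [-9/52, 7/52)
j=7 picked index 7: u0 ∈ [5/104, 1/8)
intersection: [5/104, 1/13)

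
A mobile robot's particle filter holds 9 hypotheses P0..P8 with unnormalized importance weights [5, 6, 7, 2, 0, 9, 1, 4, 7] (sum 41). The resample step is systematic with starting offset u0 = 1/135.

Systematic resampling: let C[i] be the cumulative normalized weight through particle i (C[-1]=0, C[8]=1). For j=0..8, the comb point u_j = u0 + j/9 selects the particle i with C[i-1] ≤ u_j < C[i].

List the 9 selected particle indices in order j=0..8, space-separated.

0 0 1 2 3 5 5 7 8

C = [5/41, 11/41, 18/41, 20/41, 20/41, 29/41, 30/41, 34/41, 1]
j=0: u_0=1/135 ∈ [0, 5/41) → index 0
j=1: u_1=16/135 ∈ [0, 5/41) → index 0
j=2: u_2=31/135 ∈ [5/41, 11/41) → index 1
j=3: u_3=46/135 ∈ [11/41, 18/41) → index 2
j=4: u_4=61/135 ∈ [18/41, 20/41) → index 3
j=5: u_5=76/135 ∈ [20/41, 29/41) → index 5
j=6: u_6=91/135 ∈ [20/41, 29/41) → index 5
j=7: u_7=106/135 ∈ [30/41, 34/41) → index 7
j=8: u_8=121/135 ∈ [34/41, 1) → index 8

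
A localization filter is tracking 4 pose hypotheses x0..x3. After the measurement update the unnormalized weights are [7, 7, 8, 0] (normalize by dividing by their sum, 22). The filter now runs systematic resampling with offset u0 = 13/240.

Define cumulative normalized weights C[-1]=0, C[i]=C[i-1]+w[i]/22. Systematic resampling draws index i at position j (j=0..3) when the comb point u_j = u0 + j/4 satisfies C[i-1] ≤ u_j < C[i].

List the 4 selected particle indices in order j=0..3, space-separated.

C = [7/22, 7/11, 1, 1]
j=0: u_0=13/240 ∈ [0, 7/22) → index 0
j=1: u_1=73/240 ∈ [0, 7/22) → index 0
j=2: u_2=133/240 ∈ [7/22, 7/11) → index 1
j=3: u_3=193/240 ∈ [7/11, 1) → index 2

0 0 1 2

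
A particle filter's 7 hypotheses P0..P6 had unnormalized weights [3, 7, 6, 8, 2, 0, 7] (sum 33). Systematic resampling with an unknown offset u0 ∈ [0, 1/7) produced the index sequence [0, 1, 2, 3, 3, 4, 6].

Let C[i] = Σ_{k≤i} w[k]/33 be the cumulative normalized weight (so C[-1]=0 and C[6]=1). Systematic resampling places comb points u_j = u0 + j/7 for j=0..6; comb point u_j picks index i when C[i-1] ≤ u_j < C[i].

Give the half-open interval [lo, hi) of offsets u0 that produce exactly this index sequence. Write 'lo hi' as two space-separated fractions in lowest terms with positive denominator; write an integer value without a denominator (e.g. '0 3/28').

C = [1/11, 10/33, 16/33, 8/11, 26/33, 26/33, 1]
j=0 picked index 0: u0 ∈ [0, 1/11)
j=1 picked index 1: u0 ∈ [-4/77, 37/231)
j=2 picked index 2: u0 ∈ [4/231, 46/231)
j=3 picked index 3: u0 ∈ [13/231, 23/77)
j=4 picked index 3: u0 ∈ [-20/231, 12/77)
j=5 picked index 4: u0 ∈ [1/77, 17/231)
j=6 picked index 6: u0 ∈ [-16/231, 1/7)
intersection: [13/231, 17/231)

13/231 17/231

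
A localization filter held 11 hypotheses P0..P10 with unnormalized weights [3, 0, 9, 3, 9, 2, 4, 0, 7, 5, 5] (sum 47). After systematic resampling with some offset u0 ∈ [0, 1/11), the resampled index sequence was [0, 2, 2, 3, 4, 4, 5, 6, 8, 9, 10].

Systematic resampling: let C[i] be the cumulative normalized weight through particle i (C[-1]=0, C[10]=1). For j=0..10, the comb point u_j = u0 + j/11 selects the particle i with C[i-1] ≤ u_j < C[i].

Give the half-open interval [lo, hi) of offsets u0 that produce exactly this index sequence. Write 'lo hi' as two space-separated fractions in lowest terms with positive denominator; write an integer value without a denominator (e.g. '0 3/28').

0 1/517

C = [3/47, 3/47, 12/47, 15/47, 24/47, 26/47, 30/47, 30/47, 37/47, 42/47, 1]
j=0 picked index 0: u0 ∈ [0, 3/47)
j=1 picked index 2: u0 ∈ [-14/517, 85/517)
j=2 picked index 2: u0 ∈ [-61/517, 38/517)
j=3 picked index 3: u0 ∈ [-9/517, 24/517)
j=4 picked index 4: u0 ∈ [-23/517, 76/517)
j=5 picked index 4: u0 ∈ [-70/517, 29/517)
j=6 picked index 5: u0 ∈ [-18/517, 4/517)
j=7 picked index 6: u0 ∈ [-43/517, 1/517)
j=8 picked index 8: u0 ∈ [-46/517, 31/517)
j=9 picked index 9: u0 ∈ [-16/517, 39/517)
j=10 picked index 10: u0 ∈ [-8/517, 1/11)
intersection: [0, 1/517)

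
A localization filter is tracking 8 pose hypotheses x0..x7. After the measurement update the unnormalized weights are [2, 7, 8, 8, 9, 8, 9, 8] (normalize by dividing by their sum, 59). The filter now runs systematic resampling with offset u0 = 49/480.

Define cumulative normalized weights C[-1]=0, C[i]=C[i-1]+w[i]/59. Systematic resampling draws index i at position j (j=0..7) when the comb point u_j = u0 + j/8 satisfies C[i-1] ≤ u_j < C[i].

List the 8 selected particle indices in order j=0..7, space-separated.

1 2 3 4 5 6 6 7

C = [2/59, 9/59, 17/59, 25/59, 34/59, 42/59, 51/59, 1]
j=0: u_0=49/480 ∈ [2/59, 9/59) → index 1
j=1: u_1=109/480 ∈ [9/59, 17/59) → index 2
j=2: u_2=169/480 ∈ [17/59, 25/59) → index 3
j=3: u_3=229/480 ∈ [25/59, 34/59) → index 4
j=4: u_4=289/480 ∈ [34/59, 42/59) → index 5
j=5: u_5=349/480 ∈ [42/59, 51/59) → index 6
j=6: u_6=409/480 ∈ [42/59, 51/59) → index 6
j=7: u_7=469/480 ∈ [51/59, 1) → index 7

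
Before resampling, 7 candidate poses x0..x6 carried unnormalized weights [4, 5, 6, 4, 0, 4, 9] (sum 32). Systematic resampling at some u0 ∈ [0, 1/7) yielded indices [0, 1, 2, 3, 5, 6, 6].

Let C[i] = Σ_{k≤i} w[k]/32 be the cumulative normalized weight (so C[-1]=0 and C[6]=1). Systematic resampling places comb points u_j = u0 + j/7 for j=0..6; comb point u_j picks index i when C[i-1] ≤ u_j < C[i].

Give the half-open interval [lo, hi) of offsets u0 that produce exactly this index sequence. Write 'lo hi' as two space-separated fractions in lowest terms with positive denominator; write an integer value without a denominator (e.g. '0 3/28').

9/224 1/8

C = [1/8, 9/32, 15/32, 19/32, 19/32, 23/32, 1]
j=0 picked index 0: u0 ∈ [0, 1/8)
j=1 picked index 1: u0 ∈ [-1/56, 31/224)
j=2 picked index 2: u0 ∈ [-1/224, 41/224)
j=3 picked index 3: u0 ∈ [9/224, 37/224)
j=4 picked index 5: u0 ∈ [5/224, 33/224)
j=5 picked index 6: u0 ∈ [1/224, 2/7)
j=6 picked index 6: u0 ∈ [-31/224, 1/7)
intersection: [9/224, 1/8)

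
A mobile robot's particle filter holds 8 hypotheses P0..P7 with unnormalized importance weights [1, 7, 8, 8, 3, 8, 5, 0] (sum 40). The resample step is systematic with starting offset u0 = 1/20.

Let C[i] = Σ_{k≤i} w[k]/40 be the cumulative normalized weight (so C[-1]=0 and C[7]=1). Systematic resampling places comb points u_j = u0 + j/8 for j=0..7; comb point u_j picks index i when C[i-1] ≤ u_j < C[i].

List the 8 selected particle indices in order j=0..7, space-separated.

1 1 2 3 3 5 5 6

C = [1/40, 1/5, 2/5, 3/5, 27/40, 7/8, 1, 1]
j=0: u_0=1/20 ∈ [1/40, 1/5) → index 1
j=1: u_1=7/40 ∈ [1/40, 1/5) → index 1
j=2: u_2=3/10 ∈ [1/5, 2/5) → index 2
j=3: u_3=17/40 ∈ [2/5, 3/5) → index 3
j=4: u_4=11/20 ∈ [2/5, 3/5) → index 3
j=5: u_5=27/40 ∈ [27/40, 7/8) → index 5
j=6: u_6=4/5 ∈ [27/40, 7/8) → index 5
j=7: u_7=37/40 ∈ [7/8, 1) → index 6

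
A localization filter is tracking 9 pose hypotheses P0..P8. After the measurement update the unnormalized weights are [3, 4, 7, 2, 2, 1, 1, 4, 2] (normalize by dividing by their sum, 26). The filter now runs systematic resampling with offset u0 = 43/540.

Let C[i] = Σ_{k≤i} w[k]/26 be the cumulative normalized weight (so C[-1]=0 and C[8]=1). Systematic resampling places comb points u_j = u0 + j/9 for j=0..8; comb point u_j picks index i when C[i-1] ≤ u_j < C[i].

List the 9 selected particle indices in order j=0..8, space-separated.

C = [3/26, 7/26, 7/13, 8/13, 9/13, 19/26, 10/13, 12/13, 1]
j=0: u_0=43/540 ∈ [0, 3/26) → index 0
j=1: u_1=103/540 ∈ [3/26, 7/26) → index 1
j=2: u_2=163/540 ∈ [7/26, 7/13) → index 2
j=3: u_3=223/540 ∈ [7/26, 7/13) → index 2
j=4: u_4=283/540 ∈ [7/26, 7/13) → index 2
j=5: u_5=343/540 ∈ [8/13, 9/13) → index 4
j=6: u_6=403/540 ∈ [19/26, 10/13) → index 6
j=7: u_7=463/540 ∈ [10/13, 12/13) → index 7
j=8: u_8=523/540 ∈ [12/13, 1) → index 8

0 1 2 2 2 4 6 7 8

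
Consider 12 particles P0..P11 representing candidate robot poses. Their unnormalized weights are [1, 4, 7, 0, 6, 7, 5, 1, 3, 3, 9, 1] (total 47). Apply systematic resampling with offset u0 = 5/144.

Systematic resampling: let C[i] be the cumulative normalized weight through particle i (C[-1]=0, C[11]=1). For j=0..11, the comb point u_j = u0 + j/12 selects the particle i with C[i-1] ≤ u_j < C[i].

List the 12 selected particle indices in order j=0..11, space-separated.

C = [1/47, 5/47, 12/47, 12/47, 18/47, 25/47, 30/47, 31/47, 34/47, 37/47, 46/47, 1]
j=0: u_0=5/144 ∈ [1/47, 5/47) → index 1
j=1: u_1=17/144 ∈ [5/47, 12/47) → index 2
j=2: u_2=29/144 ∈ [5/47, 12/47) → index 2
j=3: u_3=41/144 ∈ [12/47, 18/47) → index 4
j=4: u_4=53/144 ∈ [12/47, 18/47) → index 4
j=5: u_5=65/144 ∈ [18/47, 25/47) → index 5
j=6: u_6=77/144 ∈ [25/47, 30/47) → index 6
j=7: u_7=89/144 ∈ [25/47, 30/47) → index 6
j=8: u_8=101/144 ∈ [31/47, 34/47) → index 8
j=9: u_9=113/144 ∈ [34/47, 37/47) → index 9
j=10: u_10=125/144 ∈ [37/47, 46/47) → index 10
j=11: u_11=137/144 ∈ [37/47, 46/47) → index 10

1 2 2 4 4 5 6 6 8 9 10 10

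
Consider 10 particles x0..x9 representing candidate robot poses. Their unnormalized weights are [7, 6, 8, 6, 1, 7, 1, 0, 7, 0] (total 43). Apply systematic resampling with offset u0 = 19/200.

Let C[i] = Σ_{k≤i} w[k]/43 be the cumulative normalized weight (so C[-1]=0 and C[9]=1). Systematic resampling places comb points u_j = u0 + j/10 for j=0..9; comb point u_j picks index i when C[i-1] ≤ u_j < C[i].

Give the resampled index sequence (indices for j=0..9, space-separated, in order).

0 1 1 2 3 3 5 5 8 8

C = [7/43, 13/43, 21/43, 27/43, 28/43, 35/43, 36/43, 36/43, 1, 1]
j=0: u_0=19/200 ∈ [0, 7/43) → index 0
j=1: u_1=39/200 ∈ [7/43, 13/43) → index 1
j=2: u_2=59/200 ∈ [7/43, 13/43) → index 1
j=3: u_3=79/200 ∈ [13/43, 21/43) → index 2
j=4: u_4=99/200 ∈ [21/43, 27/43) → index 3
j=5: u_5=119/200 ∈ [21/43, 27/43) → index 3
j=6: u_6=139/200 ∈ [28/43, 35/43) → index 5
j=7: u_7=159/200 ∈ [28/43, 35/43) → index 5
j=8: u_8=179/200 ∈ [36/43, 1) → index 8
j=9: u_9=199/200 ∈ [36/43, 1) → index 8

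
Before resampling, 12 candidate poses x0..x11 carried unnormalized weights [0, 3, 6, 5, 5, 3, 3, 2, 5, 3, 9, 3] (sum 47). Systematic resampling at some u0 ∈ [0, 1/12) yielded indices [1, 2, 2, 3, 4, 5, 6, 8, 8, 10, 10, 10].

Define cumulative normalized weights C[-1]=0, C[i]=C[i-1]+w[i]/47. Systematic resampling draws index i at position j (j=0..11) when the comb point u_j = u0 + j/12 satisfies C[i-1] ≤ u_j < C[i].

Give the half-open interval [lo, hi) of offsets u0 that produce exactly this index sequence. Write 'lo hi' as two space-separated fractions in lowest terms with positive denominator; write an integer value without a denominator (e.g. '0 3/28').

0 2/141

C = [0, 3/47, 9/47, 14/47, 19/47, 22/47, 25/47, 27/47, 32/47, 35/47, 44/47, 1]
j=0 picked index 1: u0 ∈ [0, 3/47)
j=1 picked index 2: u0 ∈ [-11/564, 61/564)
j=2 picked index 2: u0 ∈ [-29/282, 7/282)
j=3 picked index 3: u0 ∈ [-11/188, 9/188)
j=4 picked index 4: u0 ∈ [-5/141, 10/141)
j=5 picked index 5: u0 ∈ [-7/564, 29/564)
j=6 picked index 6: u0 ∈ [-3/94, 3/94)
j=7 picked index 8: u0 ∈ [-5/564, 55/564)
j=8 picked index 8: u0 ∈ [-13/141, 2/141)
j=9 picked index 10: u0 ∈ [-1/188, 35/188)
j=10 picked index 10: u0 ∈ [-25/282, 29/282)
j=11 picked index 10: u0 ∈ [-97/564, 11/564)
intersection: [0, 2/141)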